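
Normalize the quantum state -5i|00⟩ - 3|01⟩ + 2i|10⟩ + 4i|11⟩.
-0.6804i|00⟩ - 1/√6|01⟩ + 0.2722i|10⟩ + 0.5443i|11⟩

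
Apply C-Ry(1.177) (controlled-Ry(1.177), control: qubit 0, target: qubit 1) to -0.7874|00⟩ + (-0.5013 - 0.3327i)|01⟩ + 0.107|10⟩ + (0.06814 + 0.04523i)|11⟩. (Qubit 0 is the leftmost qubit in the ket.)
-0.7874|00⟩ + (-0.5013 - 0.3327i)|01⟩ + (0.05117 - 0.02511i)|10⟩ + (0.1161 + 0.03762i)|11⟩

C-Ry(1.177) leaves the control-|0⟩ kets |00⟩, |01⟩ unchanged and applies Ry(1.177) to qubit 1 on the control-|1⟩ pair (|10⟩, |11⟩).
Ry(1.177) = [[cos(θ/2), −sin(θ/2)], [sin(θ/2), cos(θ/2)]]; θ = 1.177, cos(θ/2) ≈ 0.831774, sin(θ/2) ≈ 0.555114.
With a = amp(|10⟩) = 0.107 and b = amp(|11⟩) = (0.06814 + 0.04523i):
new amp(|10⟩) = (0.831774)·a + (-0.555114)·b = (0.05117 - 0.02511i)
new amp(|11⟩) = (0.555114)·a + (0.831774)·b = (0.1161 + 0.03762i)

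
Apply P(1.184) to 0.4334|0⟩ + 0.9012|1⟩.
0.4334|0⟩ + (0.34 + 0.8346i)|1⟩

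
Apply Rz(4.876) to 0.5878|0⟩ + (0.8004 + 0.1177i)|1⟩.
(-0.4482 - 0.3803i)|0⟩ + (-0.6865 + 0.4281i)|1⟩

Rz(4.876) = [[e^(−iθ/2), 0], [0, e^(iθ/2)]] with e^(±iθ/2) = cos(θ/2) ± i·sin(θ/2); θ = 4.876, cos(θ/2) ≈ -0.762523, sin(θ/2) ≈ 0.646961.
With a = amp(|0⟩) = 0.5878 and b = amp(|1⟩) = (0.8004 + 0.1177i):
new amp(|0⟩) = (-0.762523 - 0.646961i)·a = (-0.4482 - 0.3803i)
new amp(|1⟩) = (-0.762523 + 0.646961i)·b = (-0.6865 + 0.4281i)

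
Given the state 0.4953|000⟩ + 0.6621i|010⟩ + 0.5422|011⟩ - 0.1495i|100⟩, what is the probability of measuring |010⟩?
0.4384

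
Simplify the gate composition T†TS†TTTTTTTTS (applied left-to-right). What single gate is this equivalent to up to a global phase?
I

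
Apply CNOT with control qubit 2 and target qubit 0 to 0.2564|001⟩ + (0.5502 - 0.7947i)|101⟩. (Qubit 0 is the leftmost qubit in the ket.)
(0.5502 - 0.7947i)|001⟩ + 0.2564|101⟩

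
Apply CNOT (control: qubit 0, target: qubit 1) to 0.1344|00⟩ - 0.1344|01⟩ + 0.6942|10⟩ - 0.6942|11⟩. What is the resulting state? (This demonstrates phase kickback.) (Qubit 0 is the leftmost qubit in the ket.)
0.1344|00⟩ - 0.1344|01⟩ - 0.6942|10⟩ + 0.6942|11⟩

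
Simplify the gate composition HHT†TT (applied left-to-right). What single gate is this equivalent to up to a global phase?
T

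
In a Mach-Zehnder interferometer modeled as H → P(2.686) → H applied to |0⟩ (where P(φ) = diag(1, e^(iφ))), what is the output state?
(0.051 + 0.22i)|0⟩ + (0.949 - 0.22i)|1⟩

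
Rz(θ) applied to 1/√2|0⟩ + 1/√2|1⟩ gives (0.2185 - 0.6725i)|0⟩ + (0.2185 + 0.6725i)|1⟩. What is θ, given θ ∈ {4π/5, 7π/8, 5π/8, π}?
4π/5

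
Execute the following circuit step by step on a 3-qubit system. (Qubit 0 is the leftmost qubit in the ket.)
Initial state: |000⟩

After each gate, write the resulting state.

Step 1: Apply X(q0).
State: |100⟩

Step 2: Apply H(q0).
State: 1/√2|000⟩ - 1/√2|100⟩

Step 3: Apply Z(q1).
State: 1/√2|000⟩ - 1/√2|100⟩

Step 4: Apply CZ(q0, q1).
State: 1/√2|000⟩ - 1/√2|100⟩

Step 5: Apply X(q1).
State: 1/√2|010⟩ - 1/√2|110⟩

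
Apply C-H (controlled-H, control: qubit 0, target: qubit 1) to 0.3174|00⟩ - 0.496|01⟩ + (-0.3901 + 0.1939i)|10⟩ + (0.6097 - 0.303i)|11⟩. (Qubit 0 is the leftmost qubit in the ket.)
0.3174|00⟩ - 0.496|01⟩ + (0.1553 - 0.07715i)|10⟩ + (-0.707 + 0.3514i)|11⟩

C-H leaves the control-|0⟩ kets |00⟩, |01⟩ unchanged and applies H to qubit 1 on the control-|1⟩ pair (|10⟩, |11⟩).
H = [[1/√2, 1/√2], [1/√2, -1/√2]].
With a = amp(|10⟩) = (-0.3901 + 0.1939i) and b = amp(|11⟩) = (0.6097 - 0.303i):
new amp(|10⟩) = (1/√2)·a + (1/√2)·b = (0.1553 - 0.07715i)
new amp(|11⟩) = (1/√2)·a + (-1/√2)·b = (-0.707 + 0.3514i)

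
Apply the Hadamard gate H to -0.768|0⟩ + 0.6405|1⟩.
-0.09016|0⟩ - 0.996|1⟩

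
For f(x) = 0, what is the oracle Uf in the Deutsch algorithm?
I ⊗ I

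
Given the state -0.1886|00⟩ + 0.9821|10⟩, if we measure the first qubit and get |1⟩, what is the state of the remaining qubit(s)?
|0⟩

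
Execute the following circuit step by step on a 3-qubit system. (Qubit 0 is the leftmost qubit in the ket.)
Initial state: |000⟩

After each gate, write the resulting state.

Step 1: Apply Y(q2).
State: i|001⟩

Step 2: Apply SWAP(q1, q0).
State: i|001⟩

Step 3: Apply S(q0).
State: i|001⟩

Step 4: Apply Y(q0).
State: -|101⟩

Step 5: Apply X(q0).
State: -|001⟩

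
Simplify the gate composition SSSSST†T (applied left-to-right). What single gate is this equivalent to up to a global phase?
S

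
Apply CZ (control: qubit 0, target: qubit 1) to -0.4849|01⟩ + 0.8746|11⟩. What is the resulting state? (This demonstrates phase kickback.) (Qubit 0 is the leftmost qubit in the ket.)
-0.4849|01⟩ - 0.8746|11⟩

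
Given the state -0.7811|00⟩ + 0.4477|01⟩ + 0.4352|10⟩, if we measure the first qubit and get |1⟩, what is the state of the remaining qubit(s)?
|0⟩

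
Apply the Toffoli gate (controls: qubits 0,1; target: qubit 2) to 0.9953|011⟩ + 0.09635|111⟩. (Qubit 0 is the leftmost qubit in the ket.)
0.9953|011⟩ + 0.09635|110⟩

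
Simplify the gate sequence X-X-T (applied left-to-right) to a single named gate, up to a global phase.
T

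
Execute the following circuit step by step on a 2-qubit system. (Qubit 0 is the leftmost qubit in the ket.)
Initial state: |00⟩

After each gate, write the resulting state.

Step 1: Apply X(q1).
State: |01⟩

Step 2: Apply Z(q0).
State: |01⟩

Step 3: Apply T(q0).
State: |01⟩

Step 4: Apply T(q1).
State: (1/√2 + (1/√2)i)|01⟩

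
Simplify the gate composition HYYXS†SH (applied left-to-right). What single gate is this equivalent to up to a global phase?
Z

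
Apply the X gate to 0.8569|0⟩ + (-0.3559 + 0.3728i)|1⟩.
(-0.3559 + 0.3728i)|0⟩ + 0.8569|1⟩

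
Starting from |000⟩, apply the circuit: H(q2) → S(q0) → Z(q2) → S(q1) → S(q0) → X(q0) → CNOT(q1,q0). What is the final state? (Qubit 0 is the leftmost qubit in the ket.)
1/√2|100⟩ - 1/√2|101⟩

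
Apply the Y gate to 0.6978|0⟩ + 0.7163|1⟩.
-0.7163i|0⟩ + 0.6978i|1⟩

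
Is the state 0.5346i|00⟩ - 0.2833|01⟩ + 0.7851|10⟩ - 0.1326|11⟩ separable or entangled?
Entangled

Writing the state as a|00⟩ + b|01⟩ + c|10⟩ + d|11⟩, it is a product state iff ad − bc = 0.
Here (a, b, c, d) = (0.5346i, -0.2833, 0.7851, -0.1326): ad − bc = (0.5346i)(-0.1326) − (-0.2833)(0.7851) = (0.2224 - 0.07089i) ≠ 0, so the state is entangled.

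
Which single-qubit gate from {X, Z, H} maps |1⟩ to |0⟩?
X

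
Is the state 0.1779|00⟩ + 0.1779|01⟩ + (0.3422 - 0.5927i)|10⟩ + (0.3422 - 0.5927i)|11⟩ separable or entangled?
Separable

Writing the state as a|00⟩ + b|01⟩ + c|10⟩ + d|11⟩, it is a product state iff ad − bc = 0.
Here (a, b, c, d) = (0.1779, 0.1779, (0.3422 - 0.5927i), (0.3422 - 0.5927i)): ad − bc = (0.1779)(0.3422 - 0.5927i) − (0.1779)(0.3422 - 0.5927i) = 0, so the state is separable.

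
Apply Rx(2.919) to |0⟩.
0.1111|0⟩ - 0.9938i|1⟩

Rx(2.919) = [[cos(θ/2), −i·sin(θ/2)], [−i·sin(θ/2), cos(θ/2)]]; θ = 2.919, cos(θ/2) ≈ 0.111067, sin(θ/2) ≈ 0.993813.
With a = amp(|0⟩) = 1 and b = amp(|1⟩) = 0:
new amp(|0⟩) = (0.111067)·a + (-0.993813i)·b = 0.1111
new amp(|1⟩) = (-0.993813i)·a + (0.111067)·b = -0.9938i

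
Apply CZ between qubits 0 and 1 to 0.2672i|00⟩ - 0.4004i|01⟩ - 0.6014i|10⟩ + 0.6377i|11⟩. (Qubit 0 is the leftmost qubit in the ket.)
0.2672i|00⟩ - 0.4004i|01⟩ - 0.6014i|10⟩ - 0.6377i|11⟩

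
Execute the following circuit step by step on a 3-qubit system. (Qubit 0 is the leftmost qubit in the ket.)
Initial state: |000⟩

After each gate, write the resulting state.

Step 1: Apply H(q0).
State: 1/√2|000⟩ + 1/√2|100⟩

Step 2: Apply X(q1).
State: 1/√2|010⟩ + 1/√2|110⟩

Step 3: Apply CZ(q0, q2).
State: 1/√2|010⟩ + 1/√2|110⟩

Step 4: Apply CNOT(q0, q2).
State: 1/√2|010⟩ + 1/√2|111⟩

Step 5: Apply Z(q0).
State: 1/√2|010⟩ - 1/√2|111⟩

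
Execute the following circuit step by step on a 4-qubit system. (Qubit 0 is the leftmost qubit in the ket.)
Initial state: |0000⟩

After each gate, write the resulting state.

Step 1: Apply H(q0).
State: 1/√2|0000⟩ + 1/√2|1000⟩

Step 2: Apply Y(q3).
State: (1/√2)i|0001⟩ + (1/√2)i|1001⟩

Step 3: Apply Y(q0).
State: 1/√2|0001⟩ - 1/√2|1001⟩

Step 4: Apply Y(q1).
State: (1/√2)i|0101⟩ - (1/√2)i|1101⟩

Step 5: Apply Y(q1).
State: 1/√2|0001⟩ - 1/√2|1001⟩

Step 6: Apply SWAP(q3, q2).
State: 1/√2|0010⟩ - 1/√2|1010⟩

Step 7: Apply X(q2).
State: 1/√2|0000⟩ - 1/√2|1000⟩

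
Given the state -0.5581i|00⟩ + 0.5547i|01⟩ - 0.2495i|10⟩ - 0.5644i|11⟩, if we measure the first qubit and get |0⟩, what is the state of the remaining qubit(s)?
-0.7093i|0⟩ + 0.7049i|1⟩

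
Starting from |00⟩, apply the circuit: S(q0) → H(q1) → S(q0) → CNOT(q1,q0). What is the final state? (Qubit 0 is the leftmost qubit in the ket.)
1/√2|00⟩ + 1/√2|11⟩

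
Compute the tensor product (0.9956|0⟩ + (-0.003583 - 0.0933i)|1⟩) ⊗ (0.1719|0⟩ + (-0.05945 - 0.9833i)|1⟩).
0.1711|00⟩ + (-0.05919 - 0.979i)|01⟩ + (-0.0006159 - 0.01604i)|10⟩ + (-0.09153 + 0.00907i)|11⟩

amp(|b₁b₂…⟩) = product of the factor amplitudes for bits b₁, b₂, …; only kets whose every factor amplitude is nonzero survive.
|00⟩: (0.9956)(0.1719) = 0.1711
|01⟩: (0.9956)(-0.05945 - 0.9833i) = (-0.05919 - 0.979i)
|10⟩: (-0.003583 - 0.0933i)(0.1719) = (-0.0006159 - 0.01604i)
|11⟩: (-0.003583 - 0.0933i)(-0.05945 - 0.9833i) = (-0.09153 + 0.00907i)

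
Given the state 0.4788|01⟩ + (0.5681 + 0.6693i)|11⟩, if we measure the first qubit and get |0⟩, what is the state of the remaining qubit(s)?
|1⟩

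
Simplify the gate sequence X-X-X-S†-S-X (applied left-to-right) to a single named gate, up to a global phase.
I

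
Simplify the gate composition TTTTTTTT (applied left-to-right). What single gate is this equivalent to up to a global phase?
I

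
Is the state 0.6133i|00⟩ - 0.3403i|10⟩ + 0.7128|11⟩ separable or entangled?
Entangled

Writing the state as a|00⟩ + b|01⟩ + c|10⟩ + d|11⟩, it is a product state iff ad − bc = 0.
Here (a, b, c, d) = (0.6133i, 0, -0.3403i, 0.7128): ad − bc = (0.6133i)(0.7128) − (0)(-0.3403i) = 0.4372i ≠ 0, so the state is entangled.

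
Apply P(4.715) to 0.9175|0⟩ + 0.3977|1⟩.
0.9175|0⟩ + (0.001038 - 0.3977i)|1⟩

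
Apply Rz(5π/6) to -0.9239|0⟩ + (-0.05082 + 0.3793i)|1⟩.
(-0.2391 + 0.8924i)|0⟩ + (-0.3795 + 0.04908i)|1⟩

Rz(5π/6) = [[e^(−iθ/2), 0], [0, e^(iθ/2)]] with e^(±iθ/2) = cos(θ/2) ± i·sin(θ/2); θ = 5π/6, cos(θ/2) ≈ 0.258819, sin(θ/2) ≈ 0.965926.
With a = amp(|0⟩) = -0.9239 and b = amp(|1⟩) = (-0.05082 + 0.3793i):
new amp(|0⟩) = (0.258819 - 0.965926i)·a = (-0.2391 + 0.8924i)
new amp(|1⟩) = (0.258819 + 0.965926i)·b = (-0.3795 + 0.04908i)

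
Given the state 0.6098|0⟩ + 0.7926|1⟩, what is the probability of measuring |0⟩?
0.3719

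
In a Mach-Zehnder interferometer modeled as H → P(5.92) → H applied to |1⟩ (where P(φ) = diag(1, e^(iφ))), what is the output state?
(0.03262 + 0.1776i)|0⟩ + (0.9674 - 0.1776i)|1⟩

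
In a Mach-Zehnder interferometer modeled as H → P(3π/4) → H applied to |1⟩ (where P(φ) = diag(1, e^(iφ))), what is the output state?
(0.8536 - (1/√8)i)|0⟩ + (0.1464 + (1/√8)i)|1⟩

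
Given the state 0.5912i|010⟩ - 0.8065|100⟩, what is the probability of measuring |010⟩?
0.3495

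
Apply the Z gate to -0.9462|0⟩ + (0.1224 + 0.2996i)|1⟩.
-0.9462|0⟩ + (-0.1224 - 0.2996i)|1⟩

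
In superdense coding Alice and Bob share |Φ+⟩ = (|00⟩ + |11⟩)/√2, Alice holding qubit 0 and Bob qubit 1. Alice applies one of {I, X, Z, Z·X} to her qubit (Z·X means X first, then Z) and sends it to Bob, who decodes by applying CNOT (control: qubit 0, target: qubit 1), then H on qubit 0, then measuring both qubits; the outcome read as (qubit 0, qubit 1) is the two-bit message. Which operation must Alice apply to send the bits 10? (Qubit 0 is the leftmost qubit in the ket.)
Z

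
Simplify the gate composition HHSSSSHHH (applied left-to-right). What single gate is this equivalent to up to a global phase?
H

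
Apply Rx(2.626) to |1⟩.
-0.967i|0⟩ + 0.255|1⟩

Rx(2.626) = [[cos(θ/2), −i·sin(θ/2)], [−i·sin(θ/2), cos(θ/2)]]; θ = 2.626, cos(θ/2) ≈ 0.25495, sin(θ/2) ≈ 0.966954.
With a = amp(|0⟩) = 0 and b = amp(|1⟩) = 1:
new amp(|0⟩) = (0.25495)·a + (-0.966954i)·b = -0.967i
new amp(|1⟩) = (-0.966954i)·a + (0.25495)·b = 0.255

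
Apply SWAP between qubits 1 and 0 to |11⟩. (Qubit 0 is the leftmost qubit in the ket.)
|11⟩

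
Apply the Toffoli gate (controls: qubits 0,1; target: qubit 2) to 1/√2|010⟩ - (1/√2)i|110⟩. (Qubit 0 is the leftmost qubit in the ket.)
1/√2|010⟩ - (1/√2)i|111⟩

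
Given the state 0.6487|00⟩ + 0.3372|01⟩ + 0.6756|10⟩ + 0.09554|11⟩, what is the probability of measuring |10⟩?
0.4564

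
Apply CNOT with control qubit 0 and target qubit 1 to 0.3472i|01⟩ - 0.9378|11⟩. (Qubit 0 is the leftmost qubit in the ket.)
0.3472i|01⟩ - 0.9378|10⟩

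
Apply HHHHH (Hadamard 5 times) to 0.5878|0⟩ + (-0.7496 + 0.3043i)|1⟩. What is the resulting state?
(-0.1144 + 0.2152i)|0⟩ + (0.9457 - 0.2152i)|1⟩

H² = I, so H^5 = H: a single Hadamard. With (a, b) = (0.5878, (-0.7496 + 0.3043i)), H gives ((a + b)/√2, (a − b)/√2) = ((-0.1144 + 0.2152i), (0.9457 - 0.2152i)).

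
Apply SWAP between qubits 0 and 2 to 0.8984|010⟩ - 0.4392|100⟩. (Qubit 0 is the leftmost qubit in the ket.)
-0.4392|001⟩ + 0.8984|010⟩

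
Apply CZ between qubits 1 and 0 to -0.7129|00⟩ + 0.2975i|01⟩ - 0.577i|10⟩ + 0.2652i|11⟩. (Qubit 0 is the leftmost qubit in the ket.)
-0.7129|00⟩ + 0.2975i|01⟩ - 0.577i|10⟩ - 0.2652i|11⟩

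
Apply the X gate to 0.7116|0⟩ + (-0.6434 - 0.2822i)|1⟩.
(-0.6434 - 0.2822i)|0⟩ + 0.7116|1⟩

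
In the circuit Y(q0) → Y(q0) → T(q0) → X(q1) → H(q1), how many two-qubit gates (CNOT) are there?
0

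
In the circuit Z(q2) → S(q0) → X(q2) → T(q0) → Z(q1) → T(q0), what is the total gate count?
6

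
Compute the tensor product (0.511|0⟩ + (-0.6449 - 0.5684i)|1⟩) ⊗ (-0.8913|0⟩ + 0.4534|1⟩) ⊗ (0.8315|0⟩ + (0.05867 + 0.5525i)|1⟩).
-0.3787|000⟩ + (-0.02672 - 0.2516i)|001⟩ + 0.1926|010⟩ + (0.01359 + 0.128i)|011⟩ + (0.4779 + 0.4213i)|100⟩ + (-0.2462 + 0.3473i)|101⟩ + (-0.2431 - 0.2143i)|110⟩ + (0.1252 - 0.1767i)|111⟩

amp(|b₁b₂…⟩) = product of the factor amplitudes for bits b₁, b₂, …; only kets whose every factor amplitude is nonzero survive.
|000⟩: (0.511)(-0.8913)(0.8315) = -0.3787
|001⟩: (0.511)(-0.8913)(0.05867 + 0.5525i) = (-0.02672 - 0.2516i)
|010⟩: (0.511)(0.4534)(0.8315) = 0.1926
|011⟩: (0.511)(0.4534)(0.05867 + 0.5525i) = (0.01359 + 0.128i)
|100⟩: (-0.6449 - 0.5684i)(-0.8913)(0.8315) = (0.4779 + 0.4213i)
|101⟩: (-0.6449 - 0.5684i)(-0.8913)(0.05867 + 0.5525i) = (-0.2462 + 0.3473i)
|110⟩: (-0.6449 - 0.5684i)(0.4534)(0.8315) = (-0.2431 - 0.2143i)
|111⟩: (-0.6449 - 0.5684i)(0.4534)(0.05867 + 0.5525i) = (0.1252 - 0.1767i)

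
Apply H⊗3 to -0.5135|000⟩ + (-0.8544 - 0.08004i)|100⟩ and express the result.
(-0.4836 - 0.0283i)|000⟩ + (-0.4836 - 0.0283i)|001⟩ + (-0.4836 - 0.0283i)|010⟩ + (-0.4836 - 0.0283i)|011⟩ + (0.1205 + 0.0283i)|100⟩ + (0.1205 + 0.0283i)|101⟩ + (0.1205 + 0.0283i)|110⟩ + (0.1205 + 0.0283i)|111⟩

H⊗3 gives amp(|y⟩) = (1/2√2) Σ_x (−1)^(x·y) amp(|x⟩), where x·y is the number of positions in which both x and y have a 1.
|000⟩: (-0.5135 + (-0.8544 - 0.08004i))/(2√2) = (-0.4836 - 0.0283i)
|001⟩: (-0.5135 + (-0.8544 - 0.08004i))/(2√2) = (-0.4836 - 0.0283i)
|010⟩: (-0.5135 + (-0.8544 - 0.08004i))/(2√2) = (-0.4836 - 0.0283i)
|011⟩: (-0.5135 + (-0.8544 - 0.08004i))/(2√2) = (-0.4836 - 0.0283i)
|100⟩: (-0.5135 - (-0.8544 - 0.08004i))/(2√2) = (0.1205 + 0.0283i)
|101⟩: (-0.5135 - (-0.8544 - 0.08004i))/(2√2) = (0.1205 + 0.0283i)
|110⟩: (-0.5135 - (-0.8544 - 0.08004i))/(2√2) = (0.1205 + 0.0283i)
|111⟩: (-0.5135 - (-0.8544 - 0.08004i))/(2√2) = (0.1205 + 0.0283i)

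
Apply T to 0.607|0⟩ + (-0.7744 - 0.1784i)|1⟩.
0.607|0⟩ + (-0.4214 - 0.6737i)|1⟩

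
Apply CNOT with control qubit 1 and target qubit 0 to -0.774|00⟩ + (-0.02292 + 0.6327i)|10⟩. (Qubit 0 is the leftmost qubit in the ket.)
-0.774|00⟩ + (-0.02292 + 0.6327i)|10⟩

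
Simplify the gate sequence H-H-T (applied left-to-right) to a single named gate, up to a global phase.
T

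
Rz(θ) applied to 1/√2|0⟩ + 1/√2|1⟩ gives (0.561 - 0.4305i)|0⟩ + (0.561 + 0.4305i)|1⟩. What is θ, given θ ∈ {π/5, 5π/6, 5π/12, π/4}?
5π/12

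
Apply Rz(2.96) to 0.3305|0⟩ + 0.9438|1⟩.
(0.02997 - 0.3291i)|0⟩ + (0.08558 + 0.9399i)|1⟩

Rz(2.96) = [[e^(−iθ/2), 0], [0, e^(iθ/2)]] with e^(±iθ/2) = cos(θ/2) ± i·sin(θ/2); θ = 2.96, cos(θ/2) ≈ 0.0906716, sin(θ/2) ≈ 0.995881.
With a = amp(|0⟩) = 0.3305 and b = amp(|1⟩) = 0.9438:
new amp(|0⟩) = (0.0906716 - 0.995881i)·a = (0.02997 - 0.3291i)
new amp(|1⟩) = (0.0906716 + 0.995881i)·b = (0.08558 + 0.9399i)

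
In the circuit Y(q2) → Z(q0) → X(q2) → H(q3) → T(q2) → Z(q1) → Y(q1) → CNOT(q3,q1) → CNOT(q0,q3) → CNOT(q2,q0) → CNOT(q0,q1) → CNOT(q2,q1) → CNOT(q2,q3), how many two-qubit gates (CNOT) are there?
6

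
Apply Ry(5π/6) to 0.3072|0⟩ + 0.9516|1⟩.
-0.8397|0⟩ + 0.543|1⟩

Ry(5π/6) = [[cos(θ/2), −sin(θ/2)], [sin(θ/2), cos(θ/2)]]; θ = 5π/6, cos(θ/2) ≈ 0.258819, sin(θ/2) ≈ 0.965926.
With a = amp(|0⟩) = 0.3072 and b = amp(|1⟩) = 0.9516:
new amp(|0⟩) = (0.258819)·a + (-0.965926)·b = -0.8397
new amp(|1⟩) = (0.965926)·a + (0.258819)·b = 0.543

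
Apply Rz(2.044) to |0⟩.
(0.5217 - 0.8532i)|0⟩

Rz(2.044) = [[e^(−iθ/2), 0], [0, e^(iθ/2)]] with e^(±iθ/2) = cos(θ/2) ± i·sin(θ/2); θ = 2.044, cos(θ/2) ≈ 0.521661, sin(θ/2) ≈ 0.853153.
With a = amp(|0⟩) = 1 and b = amp(|1⟩) = 0:
new amp(|0⟩) = (0.521661 - 0.853153i)·a = (0.5217 - 0.8532i)
new amp(|1⟩) = (0.521661 + 0.853153i)·b = 0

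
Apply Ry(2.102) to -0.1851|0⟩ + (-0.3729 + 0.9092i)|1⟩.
(0.2317 - 0.7891i)|0⟩ + (-0.3459 + 0.4516i)|1⟩

Ry(2.102) = [[cos(θ/2), −sin(θ/2)], [sin(θ/2), cos(θ/2)]]; θ = 2.102, cos(θ/2) ≈ 0.496703, sin(θ/2) ≈ 0.86792.
With a = amp(|0⟩) = -0.1851 and b = amp(|1⟩) = (-0.3729 + 0.9092i):
new amp(|0⟩) = (0.496703)·a + (-0.86792)·b = (0.2317 - 0.7891i)
new amp(|1⟩) = (0.86792)·a + (0.496703)·b = (-0.3459 + 0.4516i)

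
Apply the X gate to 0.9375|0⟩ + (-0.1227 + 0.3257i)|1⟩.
(-0.1227 + 0.3257i)|0⟩ + 0.9375|1⟩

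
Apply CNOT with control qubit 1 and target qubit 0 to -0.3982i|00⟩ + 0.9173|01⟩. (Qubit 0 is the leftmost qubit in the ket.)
-0.3982i|00⟩ + 0.9173|11⟩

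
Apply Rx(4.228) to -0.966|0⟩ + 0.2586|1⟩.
(0.4993 - 0.2214i)|0⟩ + (-0.1337 + 0.827i)|1⟩

Rx(4.228) = [[cos(θ/2), −i·sin(θ/2)], [−i·sin(θ/2), cos(θ/2)]]; θ = 4.228, cos(θ/2) ≈ -0.516881, sin(θ/2) ≈ 0.856057.
With a = amp(|0⟩) = -0.966 and b = amp(|1⟩) = 0.2586:
new amp(|0⟩) = (-0.516881)·a + (-0.856057i)·b = (0.4993 - 0.2214i)
new amp(|1⟩) = (-0.856057i)·a + (-0.516881)·b = (-0.1337 + 0.827i)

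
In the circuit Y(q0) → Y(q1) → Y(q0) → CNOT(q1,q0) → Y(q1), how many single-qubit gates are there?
4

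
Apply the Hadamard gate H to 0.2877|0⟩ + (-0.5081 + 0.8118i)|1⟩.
(-0.1558 + 0.574i)|0⟩ + (0.5627 - 0.574i)|1⟩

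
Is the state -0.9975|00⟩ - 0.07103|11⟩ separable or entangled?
Entangled

Writing the state as a|00⟩ + b|01⟩ + c|10⟩ + d|11⟩, it is a product state iff ad − bc = 0.
Here (a, b, c, d) = (-0.9975, 0, 0, -0.07103): ad − bc = (-0.9975)(-0.07103) − (0)(0) = 0.07085 ≠ 0, so the state is entangled.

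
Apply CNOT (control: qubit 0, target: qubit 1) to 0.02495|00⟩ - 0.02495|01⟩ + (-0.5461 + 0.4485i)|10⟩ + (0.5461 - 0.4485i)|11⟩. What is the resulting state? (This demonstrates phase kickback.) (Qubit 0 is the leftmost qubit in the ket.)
0.02495|00⟩ - 0.02495|01⟩ + (0.5461 - 0.4485i)|10⟩ + (-0.5461 + 0.4485i)|11⟩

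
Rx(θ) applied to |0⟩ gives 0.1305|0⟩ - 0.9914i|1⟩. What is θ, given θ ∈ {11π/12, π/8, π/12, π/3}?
11π/12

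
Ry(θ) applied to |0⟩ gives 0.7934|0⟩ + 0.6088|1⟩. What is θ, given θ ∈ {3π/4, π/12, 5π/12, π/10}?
5π/12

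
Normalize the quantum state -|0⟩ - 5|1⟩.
-0.1961|0⟩ - 0.9806|1⟩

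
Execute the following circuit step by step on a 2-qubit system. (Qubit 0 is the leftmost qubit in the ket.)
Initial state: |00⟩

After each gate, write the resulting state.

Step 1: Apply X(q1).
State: |01⟩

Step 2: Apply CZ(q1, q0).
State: |01⟩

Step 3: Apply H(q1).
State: 1/√2|00⟩ - 1/√2|01⟩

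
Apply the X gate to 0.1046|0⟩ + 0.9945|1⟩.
0.9945|0⟩ + 0.1046|1⟩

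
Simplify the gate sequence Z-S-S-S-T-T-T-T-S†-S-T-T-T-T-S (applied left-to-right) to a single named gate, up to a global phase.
Z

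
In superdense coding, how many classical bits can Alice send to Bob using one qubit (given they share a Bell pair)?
2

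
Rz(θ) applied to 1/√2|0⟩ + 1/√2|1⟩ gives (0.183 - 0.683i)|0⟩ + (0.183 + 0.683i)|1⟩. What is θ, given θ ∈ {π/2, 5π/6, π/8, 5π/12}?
5π/6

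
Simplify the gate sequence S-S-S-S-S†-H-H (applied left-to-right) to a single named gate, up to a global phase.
S†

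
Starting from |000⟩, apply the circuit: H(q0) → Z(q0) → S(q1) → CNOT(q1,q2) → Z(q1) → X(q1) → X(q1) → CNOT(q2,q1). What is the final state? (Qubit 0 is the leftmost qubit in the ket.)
1/√2|000⟩ - 1/√2|100⟩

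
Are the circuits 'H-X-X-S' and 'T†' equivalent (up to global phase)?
No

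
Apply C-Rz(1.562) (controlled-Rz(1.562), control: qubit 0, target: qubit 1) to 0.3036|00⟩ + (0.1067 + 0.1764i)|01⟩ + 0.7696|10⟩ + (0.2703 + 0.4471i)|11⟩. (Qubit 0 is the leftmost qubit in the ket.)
0.3036|00⟩ + (0.1067 + 0.1764i)|01⟩ + (0.5466 - 0.5418i)|10⟩ + (-0.1228 + 0.5078i)|11⟩

C-Rz(1.562) leaves the control-|0⟩ kets |00⟩, |01⟩ unchanged and applies Rz(1.562) to qubit 1 on the control-|1⟩ pair (|10⟩, |11⟩).
Rz(1.562) = [[e^(−iθ/2), 0], [0, e^(iθ/2)]] with e^(±iθ/2) = cos(θ/2) ± i·sin(θ/2); θ = 1.562, cos(θ/2) ≈ 0.71021, sin(θ/2) ≈ 0.70399.
With a = amp(|10⟩) = 0.7696 and b = amp(|11⟩) = (0.2703 + 0.4471i):
new amp(|10⟩) = (0.71021 - 0.70399i)·a = (0.5466 - 0.5418i)
new amp(|11⟩) = (0.71021 + 0.70399i)·b = (-0.1228 + 0.5078i)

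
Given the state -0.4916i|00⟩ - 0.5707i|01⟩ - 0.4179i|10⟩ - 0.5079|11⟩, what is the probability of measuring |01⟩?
0.3257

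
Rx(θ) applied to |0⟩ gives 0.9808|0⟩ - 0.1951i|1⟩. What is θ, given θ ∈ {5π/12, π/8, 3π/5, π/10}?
π/8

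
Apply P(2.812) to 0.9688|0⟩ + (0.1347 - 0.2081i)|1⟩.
0.9688|0⟩ + (-0.0601 + 0.2405i)|1⟩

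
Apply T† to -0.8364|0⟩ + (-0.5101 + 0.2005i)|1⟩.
-0.8364|0⟩ + (-0.2189 + 0.5025i)|1⟩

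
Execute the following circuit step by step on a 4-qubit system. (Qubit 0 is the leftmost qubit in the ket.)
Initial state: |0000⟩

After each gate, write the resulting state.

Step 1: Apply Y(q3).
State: i|0001⟩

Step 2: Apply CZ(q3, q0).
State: i|0001⟩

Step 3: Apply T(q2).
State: i|0001⟩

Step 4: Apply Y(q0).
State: -|1001⟩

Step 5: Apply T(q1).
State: -|1001⟩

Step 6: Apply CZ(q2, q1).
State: -|1001⟩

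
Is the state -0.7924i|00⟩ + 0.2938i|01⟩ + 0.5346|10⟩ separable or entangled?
Entangled

Writing the state as a|00⟩ + b|01⟩ + c|10⟩ + d|11⟩, it is a product state iff ad − bc = 0.
Here (a, b, c, d) = (-0.7924i, 0.2938i, 0.5346, 0): ad − bc = (-0.7924i)(0) − (0.2938i)(0.5346) = -0.1571i ≠ 0, so the state is entangled.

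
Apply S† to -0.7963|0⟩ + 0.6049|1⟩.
-0.7963|0⟩ - 0.6049i|1⟩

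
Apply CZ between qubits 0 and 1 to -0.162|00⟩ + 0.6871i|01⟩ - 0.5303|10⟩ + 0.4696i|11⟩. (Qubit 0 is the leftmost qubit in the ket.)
-0.162|00⟩ + 0.6871i|01⟩ - 0.5303|10⟩ - 0.4696i|11⟩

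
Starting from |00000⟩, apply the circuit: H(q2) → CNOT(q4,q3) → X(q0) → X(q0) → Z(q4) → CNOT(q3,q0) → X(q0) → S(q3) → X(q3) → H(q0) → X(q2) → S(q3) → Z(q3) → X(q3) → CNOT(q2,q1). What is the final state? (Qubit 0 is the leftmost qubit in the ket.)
-(1/2)i|00000⟩ - (1/2)i|01100⟩ + (1/2)i|10000⟩ + (1/2)i|11100⟩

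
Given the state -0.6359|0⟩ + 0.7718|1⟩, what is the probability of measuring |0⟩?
0.4044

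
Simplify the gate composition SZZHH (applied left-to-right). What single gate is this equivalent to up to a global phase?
S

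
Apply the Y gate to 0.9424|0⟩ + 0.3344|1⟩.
-0.3344i|0⟩ + 0.9424i|1⟩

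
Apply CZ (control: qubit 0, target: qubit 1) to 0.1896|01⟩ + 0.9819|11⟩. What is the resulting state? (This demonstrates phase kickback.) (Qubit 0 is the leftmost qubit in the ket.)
0.1896|01⟩ - 0.9819|11⟩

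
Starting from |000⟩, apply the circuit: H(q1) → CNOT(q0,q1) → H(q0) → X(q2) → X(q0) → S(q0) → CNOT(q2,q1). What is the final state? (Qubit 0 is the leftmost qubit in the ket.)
1/2|001⟩ + 1/2|011⟩ + (1/2)i|101⟩ + (1/2)i|111⟩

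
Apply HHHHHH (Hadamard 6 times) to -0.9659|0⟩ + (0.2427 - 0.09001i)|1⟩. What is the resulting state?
-0.9659|0⟩ + (0.2427 - 0.09001i)|1⟩

H² = I, so an even number of Hadamards cancels: H^6 = I and the state is unchanged.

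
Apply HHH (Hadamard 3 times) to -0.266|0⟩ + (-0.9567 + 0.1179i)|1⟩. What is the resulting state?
(-0.8646 + 0.08337i)|0⟩ + (0.4884 - 0.08337i)|1⟩

H² = I, so H^3 = H: a single Hadamard. With (a, b) = (-0.266, (-0.9567 + 0.1179i)), H gives ((a + b)/√2, (a − b)/√2) = ((-0.8646 + 0.08337i), (0.4884 - 0.08337i)).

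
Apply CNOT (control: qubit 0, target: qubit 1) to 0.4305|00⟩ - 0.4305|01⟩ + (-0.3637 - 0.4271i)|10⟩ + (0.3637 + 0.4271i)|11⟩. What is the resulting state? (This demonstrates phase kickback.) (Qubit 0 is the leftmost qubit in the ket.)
0.4305|00⟩ - 0.4305|01⟩ + (0.3637 + 0.4271i)|10⟩ + (-0.3637 - 0.4271i)|11⟩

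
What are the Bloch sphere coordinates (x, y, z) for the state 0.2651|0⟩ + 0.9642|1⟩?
(0.5112, 0, -0.8594)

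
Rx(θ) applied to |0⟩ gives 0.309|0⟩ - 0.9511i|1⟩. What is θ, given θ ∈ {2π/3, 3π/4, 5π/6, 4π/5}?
4π/5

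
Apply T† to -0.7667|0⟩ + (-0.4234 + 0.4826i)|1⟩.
-0.7667|0⟩ + (0.04186 + 0.6406i)|1⟩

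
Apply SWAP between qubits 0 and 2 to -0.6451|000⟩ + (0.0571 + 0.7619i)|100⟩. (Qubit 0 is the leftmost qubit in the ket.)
-0.6451|000⟩ + (0.0571 + 0.7619i)|001⟩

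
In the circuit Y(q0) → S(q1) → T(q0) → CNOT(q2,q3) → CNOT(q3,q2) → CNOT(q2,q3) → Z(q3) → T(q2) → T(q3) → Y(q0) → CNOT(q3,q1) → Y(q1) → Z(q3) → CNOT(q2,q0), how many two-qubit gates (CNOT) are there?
5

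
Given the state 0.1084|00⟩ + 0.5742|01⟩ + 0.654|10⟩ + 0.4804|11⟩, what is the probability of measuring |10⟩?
0.4277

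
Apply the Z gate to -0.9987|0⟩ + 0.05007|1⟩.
-0.9987|0⟩ - 0.05007|1⟩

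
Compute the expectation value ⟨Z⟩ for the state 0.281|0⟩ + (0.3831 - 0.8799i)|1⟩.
-0.842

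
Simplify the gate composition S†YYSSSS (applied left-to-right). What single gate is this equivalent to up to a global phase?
S†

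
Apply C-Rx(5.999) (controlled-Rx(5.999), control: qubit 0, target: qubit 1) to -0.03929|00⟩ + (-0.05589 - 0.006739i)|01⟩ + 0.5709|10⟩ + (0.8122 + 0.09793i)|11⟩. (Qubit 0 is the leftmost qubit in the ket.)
-0.03929|00⟩ + (-0.05589 - 0.006739i)|01⟩ + (-0.5513 - 0.115i)|10⟩ + (-0.804 - 0.1778i)|11⟩

C-Rx(5.999) leaves the control-|0⟩ kets |00⟩, |01⟩ unchanged and applies Rx(5.999) to qubit 1 on the control-|1⟩ pair (|10⟩, |11⟩).
Rx(5.999) = [[cos(θ/2), −i·sin(θ/2)], [−i·sin(θ/2), cos(θ/2)]]; θ = 5.999, cos(θ/2) ≈ -0.989922, sin(θ/2) ≈ 0.141615.
With a = amp(|10⟩) = 0.5709 and b = amp(|11⟩) = (0.8122 + 0.09793i):
new amp(|10⟩) = (-0.989922)·a + (-0.141615i)·b = (-0.5513 - 0.115i)
new amp(|11⟩) = (-0.141615i)·a + (-0.989922)·b = (-0.804 - 0.1778i)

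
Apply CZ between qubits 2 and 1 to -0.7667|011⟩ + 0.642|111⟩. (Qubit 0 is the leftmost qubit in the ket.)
0.7667|011⟩ - 0.642|111⟩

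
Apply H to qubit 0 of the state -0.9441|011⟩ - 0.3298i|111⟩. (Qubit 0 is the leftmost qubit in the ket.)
(-0.6676 - 0.2332i)|011⟩ + (-0.6676 + 0.2332i)|111⟩

H on qubit 0 mixes each pair of kets that differ only in qubit 0: amplitudes (a, b) of (|…0…⟩, |…1…⟩) become ((a + b)/√2, (a − b)/√2). Kets absent from the input have amplitude 0.
(|011⟩, |111⟩): (a, b) = (-0.9441, -0.3298i) → ((-0.6676 - 0.2332i), (-0.6676 + 0.2332i))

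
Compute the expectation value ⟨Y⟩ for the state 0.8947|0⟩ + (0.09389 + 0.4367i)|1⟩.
0.7814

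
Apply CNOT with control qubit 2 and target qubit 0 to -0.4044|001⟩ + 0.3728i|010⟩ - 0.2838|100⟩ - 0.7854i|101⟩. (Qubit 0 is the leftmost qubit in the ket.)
-0.7854i|001⟩ + 0.3728i|010⟩ - 0.2838|100⟩ - 0.4044|101⟩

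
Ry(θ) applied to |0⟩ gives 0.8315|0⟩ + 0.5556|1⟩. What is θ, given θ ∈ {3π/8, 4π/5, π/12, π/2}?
3π/8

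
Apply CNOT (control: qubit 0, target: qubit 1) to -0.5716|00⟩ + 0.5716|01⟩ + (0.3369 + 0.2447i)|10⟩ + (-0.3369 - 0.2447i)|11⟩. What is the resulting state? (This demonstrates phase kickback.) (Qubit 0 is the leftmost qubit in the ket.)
-0.5716|00⟩ + 0.5716|01⟩ + (-0.3369 - 0.2447i)|10⟩ + (0.3369 + 0.2447i)|11⟩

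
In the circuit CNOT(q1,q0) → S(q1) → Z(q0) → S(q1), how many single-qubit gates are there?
3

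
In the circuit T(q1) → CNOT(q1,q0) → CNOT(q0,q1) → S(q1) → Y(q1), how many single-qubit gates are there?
3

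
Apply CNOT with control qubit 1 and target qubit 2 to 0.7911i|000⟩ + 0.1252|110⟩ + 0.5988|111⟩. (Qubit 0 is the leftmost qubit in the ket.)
0.7911i|000⟩ + 0.5988|110⟩ + 0.1252|111⟩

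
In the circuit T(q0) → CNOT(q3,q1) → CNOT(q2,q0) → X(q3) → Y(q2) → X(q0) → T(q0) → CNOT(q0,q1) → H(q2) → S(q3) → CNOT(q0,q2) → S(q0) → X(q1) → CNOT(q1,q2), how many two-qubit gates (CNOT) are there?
5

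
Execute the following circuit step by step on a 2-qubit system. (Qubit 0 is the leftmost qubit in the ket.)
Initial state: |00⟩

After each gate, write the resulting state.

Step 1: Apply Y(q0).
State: i|10⟩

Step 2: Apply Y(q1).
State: -|11⟩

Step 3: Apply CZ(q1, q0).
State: |11⟩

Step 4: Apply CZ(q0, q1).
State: -|11⟩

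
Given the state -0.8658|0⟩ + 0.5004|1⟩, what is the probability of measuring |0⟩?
0.7496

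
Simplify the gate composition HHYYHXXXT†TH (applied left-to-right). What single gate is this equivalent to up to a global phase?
Z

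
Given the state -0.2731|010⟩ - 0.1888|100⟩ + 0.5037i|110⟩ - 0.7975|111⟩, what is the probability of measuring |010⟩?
0.07458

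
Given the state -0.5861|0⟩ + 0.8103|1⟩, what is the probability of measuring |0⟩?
0.3435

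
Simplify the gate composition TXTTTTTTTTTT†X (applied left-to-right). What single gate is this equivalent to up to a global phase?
T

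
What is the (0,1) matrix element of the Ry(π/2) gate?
-1/√2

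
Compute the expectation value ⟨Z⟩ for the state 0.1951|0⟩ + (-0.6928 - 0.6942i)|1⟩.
-0.9238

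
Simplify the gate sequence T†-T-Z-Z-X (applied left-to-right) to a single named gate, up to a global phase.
X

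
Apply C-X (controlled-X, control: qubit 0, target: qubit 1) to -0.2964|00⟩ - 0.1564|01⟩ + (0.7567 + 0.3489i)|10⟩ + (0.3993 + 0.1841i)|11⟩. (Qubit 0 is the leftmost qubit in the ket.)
-0.2964|00⟩ - 0.1564|01⟩ + (0.3993 + 0.1841i)|10⟩ + (0.7567 + 0.3489i)|11⟩

C-X leaves the control-|0⟩ kets |00⟩, |01⟩ unchanged and applies X to qubit 1 on the control-|1⟩ pair (|10⟩, |11⟩).
X = [[0, 1], [1, 0]].
With a = amp(|10⟩) = (0.7567 + 0.3489i) and b = amp(|11⟩) = (0.3993 + 0.1841i):
new amp(|10⟩) = (1)·b = (0.3993 + 0.1841i)
new amp(|11⟩) = (1)·a = (0.7567 + 0.3489i)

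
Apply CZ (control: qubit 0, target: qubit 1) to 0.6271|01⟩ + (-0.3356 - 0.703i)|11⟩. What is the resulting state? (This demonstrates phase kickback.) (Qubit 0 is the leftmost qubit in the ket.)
0.6271|01⟩ + (0.3356 + 0.703i)|11⟩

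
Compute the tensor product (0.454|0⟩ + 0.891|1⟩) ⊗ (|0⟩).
0.454|00⟩ + 0.891|10⟩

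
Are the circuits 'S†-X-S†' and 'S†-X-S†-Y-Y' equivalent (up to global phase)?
Yes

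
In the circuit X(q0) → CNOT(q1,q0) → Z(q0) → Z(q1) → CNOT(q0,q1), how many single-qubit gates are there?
3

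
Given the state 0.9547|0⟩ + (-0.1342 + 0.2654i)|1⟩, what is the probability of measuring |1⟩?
0.08845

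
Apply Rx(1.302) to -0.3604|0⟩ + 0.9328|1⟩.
(-0.2867 - 0.5653i)|0⟩ + (0.742 + 0.2184i)|1⟩

Rx(1.302) = [[cos(θ/2), −i·sin(θ/2)], [−i·sin(θ/2), cos(θ/2)]]; θ = 1.302, cos(θ/2) ≈ 0.795478, sin(θ/2) ≈ 0.605982.
With a = amp(|0⟩) = -0.3604 and b = amp(|1⟩) = 0.9328:
new amp(|0⟩) = (0.795478)·a + (-0.605982i)·b = (-0.2867 - 0.5653i)
new amp(|1⟩) = (-0.605982i)·a + (0.795478)·b = (0.742 + 0.2184i)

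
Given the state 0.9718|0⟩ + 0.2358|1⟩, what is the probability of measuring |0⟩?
0.9444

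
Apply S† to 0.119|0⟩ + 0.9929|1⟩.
0.119|0⟩ - 0.9929i|1⟩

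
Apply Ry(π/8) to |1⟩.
-0.1951|0⟩ + 0.9808|1⟩

Ry(π/8) = [[cos(θ/2), −sin(θ/2)], [sin(θ/2), cos(θ/2)]]; θ = π/8, cos(θ/2) ≈ 0.980785, sin(θ/2) ≈ 0.19509.
With a = amp(|0⟩) = 0 and b = amp(|1⟩) = 1:
new amp(|0⟩) = (0.980785)·a + (-0.19509)·b = -0.1951
new amp(|1⟩) = (0.19509)·a + (0.980785)·b = 0.9808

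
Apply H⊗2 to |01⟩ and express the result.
1/2|00⟩ - 1/2|01⟩ + 1/2|10⟩ - 1/2|11⟩

H⊗2 gives amp(|y⟩) = (1/2) Σ_x (−1)^(x·y) amp(|x⟩), where x·y is the number of positions in which both x and y have a 1.
|00⟩: (1)/2 = 1/2
|01⟩: (-1)/2 = -1/2
|10⟩: (1)/2 = 1/2
|11⟩: (-1)/2 = -1/2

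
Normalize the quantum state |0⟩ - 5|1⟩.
0.1961|0⟩ - 0.9806|1⟩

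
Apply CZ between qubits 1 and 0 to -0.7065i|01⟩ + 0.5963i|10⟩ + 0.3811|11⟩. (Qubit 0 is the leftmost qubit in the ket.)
-0.7065i|01⟩ + 0.5963i|10⟩ - 0.3811|11⟩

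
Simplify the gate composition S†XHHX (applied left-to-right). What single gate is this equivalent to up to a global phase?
S†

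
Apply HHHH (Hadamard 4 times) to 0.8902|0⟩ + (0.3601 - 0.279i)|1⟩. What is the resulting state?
0.8902|0⟩ + (0.3601 - 0.279i)|1⟩

H² = I, so an even number of Hadamards cancels: H^4 = I and the state is unchanged.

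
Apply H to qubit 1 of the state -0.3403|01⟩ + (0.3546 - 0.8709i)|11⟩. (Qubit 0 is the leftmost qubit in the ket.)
-0.2406|00⟩ + 0.2406|01⟩ + (0.2507 - 0.6158i)|10⟩ + (-0.2507 + 0.6158i)|11⟩

H on qubit 1 mixes each pair of kets that differ only in qubit 1: amplitudes (a, b) of (|…0…⟩, |…1…⟩) become ((a + b)/√2, (a − b)/√2). Kets absent from the input have amplitude 0.
(|00⟩, |01⟩): (a, b) = (0, -0.3403) → (-0.2406, 0.2406)
(|10⟩, |11⟩): (a, b) = (0, (0.3546 - 0.8709i)) → ((0.2507 - 0.6158i), (-0.2507 + 0.6158i))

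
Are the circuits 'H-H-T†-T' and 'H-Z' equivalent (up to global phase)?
No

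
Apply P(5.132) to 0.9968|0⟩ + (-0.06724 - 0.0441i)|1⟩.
0.9968|0⟩ + (-0.06767 + 0.04344i)|1⟩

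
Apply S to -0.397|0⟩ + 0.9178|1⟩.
-0.397|0⟩ + 0.9178i|1⟩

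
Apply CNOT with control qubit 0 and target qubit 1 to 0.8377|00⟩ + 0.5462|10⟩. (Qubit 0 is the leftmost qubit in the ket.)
0.8377|00⟩ + 0.5462|11⟩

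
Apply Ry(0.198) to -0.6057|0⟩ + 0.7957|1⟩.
-0.6814|0⟩ + 0.7319|1⟩

Ry(0.198) = [[cos(θ/2), −sin(θ/2)], [sin(θ/2), cos(θ/2)]]; θ = 0.198, cos(θ/2) ≈ 0.995104, sin(θ/2) ≈ 0.0988384.
With a = amp(|0⟩) = -0.6057 and b = amp(|1⟩) = 0.7957:
new amp(|0⟩) = (0.995104)·a + (-0.0988384)·b = -0.6814
new amp(|1⟩) = (0.0988384)·a + (0.995104)·b = 0.7319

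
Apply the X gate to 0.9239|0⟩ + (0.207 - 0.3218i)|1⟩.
(0.207 - 0.3218i)|0⟩ + 0.9239|1⟩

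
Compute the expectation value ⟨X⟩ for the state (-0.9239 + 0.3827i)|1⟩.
0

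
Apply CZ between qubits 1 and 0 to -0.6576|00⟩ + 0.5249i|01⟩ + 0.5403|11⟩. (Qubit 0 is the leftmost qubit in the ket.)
-0.6576|00⟩ + 0.5249i|01⟩ - 0.5403|11⟩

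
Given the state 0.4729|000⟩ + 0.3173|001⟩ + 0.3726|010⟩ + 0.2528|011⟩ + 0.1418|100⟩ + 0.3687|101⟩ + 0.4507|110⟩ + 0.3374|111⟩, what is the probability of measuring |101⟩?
0.1359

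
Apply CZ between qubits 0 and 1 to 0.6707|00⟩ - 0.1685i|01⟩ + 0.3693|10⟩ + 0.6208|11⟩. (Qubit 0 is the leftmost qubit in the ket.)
0.6707|00⟩ - 0.1685i|01⟩ + 0.3693|10⟩ - 0.6208|11⟩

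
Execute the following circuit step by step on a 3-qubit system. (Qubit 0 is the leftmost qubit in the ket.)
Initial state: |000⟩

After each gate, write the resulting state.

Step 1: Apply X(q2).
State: |001⟩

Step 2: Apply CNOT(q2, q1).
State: |011⟩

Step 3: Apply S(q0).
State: |011⟩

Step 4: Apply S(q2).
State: i|011⟩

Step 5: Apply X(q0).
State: i|111⟩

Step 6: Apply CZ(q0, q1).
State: -i|111⟩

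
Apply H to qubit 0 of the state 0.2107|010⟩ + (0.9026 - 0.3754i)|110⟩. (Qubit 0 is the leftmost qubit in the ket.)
(0.7872 - 0.2654i)|010⟩ + (-0.4892 + 0.2654i)|110⟩

H on qubit 0 mixes each pair of kets that differ only in qubit 0: amplitudes (a, b) of (|…0…⟩, |…1…⟩) become ((a + b)/√2, (a − b)/√2). Kets absent from the input have amplitude 0.
(|010⟩, |110⟩): (a, b) = (0.2107, (0.9026 - 0.3754i)) → ((0.7872 - 0.2654i), (-0.4892 + 0.2654i))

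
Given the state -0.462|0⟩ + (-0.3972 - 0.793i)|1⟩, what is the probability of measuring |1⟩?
0.7866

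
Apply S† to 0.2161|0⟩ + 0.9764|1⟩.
0.2161|0⟩ - 0.9764i|1⟩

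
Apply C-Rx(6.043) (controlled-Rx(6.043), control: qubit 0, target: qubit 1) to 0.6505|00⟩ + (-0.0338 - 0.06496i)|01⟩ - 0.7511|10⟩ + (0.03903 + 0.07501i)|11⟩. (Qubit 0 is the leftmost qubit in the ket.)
0.6505|00⟩ + (-0.0338 - 0.06496i)|01⟩ + (0.7547 - 0.004676i)|10⟩ + (-0.03875 + 0.01552i)|11⟩

C-Rx(6.043) leaves the control-|0⟩ kets |00⟩, |01⟩ unchanged and applies Rx(6.043) to qubit 1 on the control-|1⟩ pair (|10⟩, |11⟩).
Rx(6.043) = [[cos(θ/2), −i·sin(θ/2)], [−i·sin(θ/2), cos(θ/2)]]; θ = 6.043, cos(θ/2) ≈ -0.992798, sin(θ/2) ≈ 0.119804.
With a = amp(|10⟩) = -0.7511 and b = amp(|11⟩) = (0.03903 + 0.07501i):
new amp(|10⟩) = (-0.992798)·a + (-0.119804i)·b = (0.7547 - 0.004676i)
new amp(|11⟩) = (-0.119804i)·a + (-0.992798)·b = (-0.03875 + 0.01552i)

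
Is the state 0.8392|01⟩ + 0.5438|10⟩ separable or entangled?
Entangled

Writing the state as a|00⟩ + b|01⟩ + c|10⟩ + d|11⟩, it is a product state iff ad − bc = 0.
Here (a, b, c, d) = (0, 0.8392, 0.5438, 0): ad − bc = (0)(0) − (0.8392)(0.5438) = -0.4564 ≠ 0, so the state is entangled.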